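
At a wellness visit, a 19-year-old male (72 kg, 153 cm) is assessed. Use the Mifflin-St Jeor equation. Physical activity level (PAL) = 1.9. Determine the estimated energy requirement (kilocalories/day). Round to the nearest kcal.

3014 kilocalories/day

Mifflin-St Jeor (male): BMR = 10(72) + 6.25(153) − 5(19) + 5 = 720 + 956.25 − 95 + 5 = 1586.25 kcal/day.
TEE = BMR × activity factor = 1586.25 × 1.9 = 3013.875 kcal/day.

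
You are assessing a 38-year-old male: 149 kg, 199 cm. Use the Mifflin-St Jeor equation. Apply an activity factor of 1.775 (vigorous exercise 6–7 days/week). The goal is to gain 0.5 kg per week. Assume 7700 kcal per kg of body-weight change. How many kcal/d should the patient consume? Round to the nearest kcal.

5074 kcal/d

Mifflin-St Jeor (male): BMR = 10(149) + 6.25(199) − 5(38) + 5 = 1490 + 1243.75 − 190 + 5 = 2548.75 kcal/day.
TEE = 2548.75 × 1.775 = 4524.0313 kcal/day.
Required daily surplus = 0.5 × 7700 ÷ 7 = 550 kcal/day.
Target intake = 4524.0313 + 550 = 5074.0313 kcal/day.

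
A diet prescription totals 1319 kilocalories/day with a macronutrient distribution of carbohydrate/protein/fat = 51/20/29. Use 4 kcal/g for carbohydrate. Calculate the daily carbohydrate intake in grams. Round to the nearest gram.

Carbohydrate energy = 51% × 1319 = 672.69 kcal.
At 4 kcal/g: 672.69 ÷ 4 = 168.1725 g.

168 g/day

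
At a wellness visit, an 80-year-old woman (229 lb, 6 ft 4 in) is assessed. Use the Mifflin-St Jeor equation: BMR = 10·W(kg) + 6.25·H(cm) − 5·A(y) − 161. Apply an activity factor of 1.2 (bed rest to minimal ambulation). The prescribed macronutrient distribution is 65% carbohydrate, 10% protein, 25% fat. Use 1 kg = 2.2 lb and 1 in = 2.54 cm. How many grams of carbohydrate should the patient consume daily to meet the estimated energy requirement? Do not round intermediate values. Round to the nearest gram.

329 g/day

Convert to metric: weight = 229 ÷ 2.2 = 104.0909 kg; height = (6×12 + 4) × 2.54 = 76 × 2.54 = 193.04 cm.
Mifflin-St Jeor (female): BMR = 10(104.0909) + 6.25(193.04) − 5(80) − 161 = 1040.9091 + 1206.5 − 400 − 161 = 1686.4091 kcal/day.
TEE = 1686.4091 × 1.2 = 2023.6909 kcal/day.
Carbohydrate energy = 65% × 2023.6909 = 1315.3991 kcal.
Carbohydrate = 1315.3991 ÷ 4 kcal/g = 328.8498 g.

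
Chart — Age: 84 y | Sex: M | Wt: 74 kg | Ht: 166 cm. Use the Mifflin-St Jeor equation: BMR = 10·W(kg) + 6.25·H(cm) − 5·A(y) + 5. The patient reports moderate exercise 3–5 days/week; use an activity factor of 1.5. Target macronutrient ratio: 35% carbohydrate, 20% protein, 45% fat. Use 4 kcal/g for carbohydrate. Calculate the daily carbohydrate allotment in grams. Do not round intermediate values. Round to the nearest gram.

Mifflin-St Jeor (male): BMR = 10(74) + 6.25(166) − 5(84) + 5 = 740 + 1037.5 − 420 + 5 = 1362.5 kcal/day.
TEE = 1362.5 × 1.5 = 2043.75 kcal/day.
Carbohydrate energy = 35% × 2043.75 = 715.3125 kcal.
Carbohydrate = 715.3125 ÷ 4 kcal/g = 178.8281 g.

179 g/day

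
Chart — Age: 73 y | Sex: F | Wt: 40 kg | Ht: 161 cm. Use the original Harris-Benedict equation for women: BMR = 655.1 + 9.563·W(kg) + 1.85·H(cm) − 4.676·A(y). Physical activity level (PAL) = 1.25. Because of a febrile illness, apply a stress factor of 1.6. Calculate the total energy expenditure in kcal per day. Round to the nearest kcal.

1988 kcal per day

Harris-Benedict: BMR = 655.1 + 9.563(40) + 1.85(161) − 4.676(73) = 994.122 kcal/day.
TEE = BMR × activity factor = 994.122 × 1.25 = 1242.6525 kcal/day.
Apply stress factor: 1242.6525 × 1.6 = 1988.244 kcal/day.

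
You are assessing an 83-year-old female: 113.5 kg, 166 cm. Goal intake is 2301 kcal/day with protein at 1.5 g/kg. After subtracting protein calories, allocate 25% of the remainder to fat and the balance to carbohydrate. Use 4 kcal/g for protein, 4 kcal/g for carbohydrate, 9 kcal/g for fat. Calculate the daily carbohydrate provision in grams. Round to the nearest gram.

Protein = 1.5 × 113.5 = 170.25 g → 170.25 × 4 = 681 kcal.
Non-protein calories = 2301 − 681 = 1620 kcal.
Fat: 25% × 1620 = 405 kcal; carbohydrate: 1215 kcal.
Carbohydrate: 1215 kcal ÷ 4 kcal/g = 303.75 g.

304 g/day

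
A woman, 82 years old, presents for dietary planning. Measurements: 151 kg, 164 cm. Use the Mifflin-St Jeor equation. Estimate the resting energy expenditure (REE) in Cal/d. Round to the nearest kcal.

Mifflin-St Jeor (female): BMR = 10(151) + 6.25(164) − 5(82) − 161 = 1510 + 1025 − 410 − 161 = 1964 kcal/day.

1964 Cal/d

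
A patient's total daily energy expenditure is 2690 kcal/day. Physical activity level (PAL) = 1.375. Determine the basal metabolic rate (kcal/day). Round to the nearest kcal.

1956 kcal/day

BMR = TEE ÷ activity factor = 2690 ÷ 1.375 = 1956.3636 kcal/day.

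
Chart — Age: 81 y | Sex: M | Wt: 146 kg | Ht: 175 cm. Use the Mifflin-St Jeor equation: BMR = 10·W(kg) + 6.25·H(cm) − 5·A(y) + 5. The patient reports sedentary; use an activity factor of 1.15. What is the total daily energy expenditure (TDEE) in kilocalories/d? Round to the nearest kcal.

2477 kilocalories/d

Mifflin-St Jeor (male): BMR = 10(146) + 6.25(175) − 5(81) + 5 = 1460 + 1093.75 − 405 + 5 = 2153.75 kcal/day.
TEE = BMR × activity factor = 2153.75 × 1.15 = 2476.8125 kcal/day.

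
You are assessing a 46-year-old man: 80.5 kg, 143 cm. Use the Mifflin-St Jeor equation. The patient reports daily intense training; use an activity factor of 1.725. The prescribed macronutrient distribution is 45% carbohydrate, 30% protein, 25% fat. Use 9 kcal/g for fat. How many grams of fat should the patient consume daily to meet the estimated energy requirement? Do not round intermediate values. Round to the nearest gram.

Mifflin-St Jeor (male): BMR = 10(80.5) + 6.25(143) − 5(46) + 5 = 805 + 893.75 − 230 + 5 = 1473.75 kcal/day.
TEE = 1473.75 × 1.725 = 2542.2188 kcal/day.
Fat energy = 25% × 2542.2188 = 635.5547 kcal.
Fat = 635.5547 ÷ 9 kcal/g = 70.6172 g.

71 g/day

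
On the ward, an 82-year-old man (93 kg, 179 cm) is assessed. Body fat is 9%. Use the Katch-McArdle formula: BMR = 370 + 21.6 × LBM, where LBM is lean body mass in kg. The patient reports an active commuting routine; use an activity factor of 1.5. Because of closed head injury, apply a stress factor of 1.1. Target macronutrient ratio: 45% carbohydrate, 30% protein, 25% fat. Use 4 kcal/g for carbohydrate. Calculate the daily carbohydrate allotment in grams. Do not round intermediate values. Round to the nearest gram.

LBM = 93 × (1 − 0.09) = 84.63 kg. Katch-McArdle: BMR = 370 + 21.6 × 84.63 = 2198.008 kcal/day.
TEE = 2198.008 × 1.5 = 3297.012 kcal/day.
With stress factor 1.1: 3297.012 × 1.1 = 3626.7132 kcal/day.
Carbohydrate energy = 45% × 3626.7132 = 1632.0209 kcal.
Carbohydrate = 1632.0209 ÷ 4 kcal/g = 408.0052 g.

408 g/day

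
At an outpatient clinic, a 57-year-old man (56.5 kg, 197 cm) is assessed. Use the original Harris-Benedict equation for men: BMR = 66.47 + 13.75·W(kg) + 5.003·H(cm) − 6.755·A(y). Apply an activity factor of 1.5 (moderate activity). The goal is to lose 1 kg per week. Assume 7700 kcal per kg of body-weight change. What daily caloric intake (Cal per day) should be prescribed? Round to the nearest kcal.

Harris-Benedict: BMR = 66.47 + 13.75(56.5) + 5.003(197) − 6.755(57) = 1443.901 kcal/day.
TEE = 1443.901 × 1.5 = 2165.8515 kcal/day.
Required daily deficit = 1 × 7700 ÷ 7 = 1100 kcal/day.
Target intake = 2165.8515 − 1100 = 1065.8515 kcal/day.

1066 Cal per day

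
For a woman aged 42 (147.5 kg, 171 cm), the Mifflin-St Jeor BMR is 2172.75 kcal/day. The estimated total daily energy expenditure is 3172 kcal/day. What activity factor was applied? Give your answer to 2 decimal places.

Activity factor = TEE ÷ BMR = 3172 ÷ 2172.75 = 1.46.

1.46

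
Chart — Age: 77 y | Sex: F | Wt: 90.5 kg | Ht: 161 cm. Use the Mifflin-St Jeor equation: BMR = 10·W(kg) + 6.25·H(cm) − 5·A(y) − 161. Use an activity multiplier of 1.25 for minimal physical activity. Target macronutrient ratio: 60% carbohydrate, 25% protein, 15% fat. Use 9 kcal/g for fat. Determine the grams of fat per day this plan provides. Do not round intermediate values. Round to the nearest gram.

Mifflin-St Jeor (female): BMR = 10(90.5) + 6.25(161) − 5(77) − 161 = 905 + 1006.25 − 385 − 161 = 1365.25 kcal/day.
TEE = 1365.25 × 1.25 = 1706.5625 kcal/day.
Fat energy = 15% × 1706.5625 = 255.9844 kcal.
Fat = 255.9844 ÷ 9 kcal/g = 28.4427 g.

28 g/day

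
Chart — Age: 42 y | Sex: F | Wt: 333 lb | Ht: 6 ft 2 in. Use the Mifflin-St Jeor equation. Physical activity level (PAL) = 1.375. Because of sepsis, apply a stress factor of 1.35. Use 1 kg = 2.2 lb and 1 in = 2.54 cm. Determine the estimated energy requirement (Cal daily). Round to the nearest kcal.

Convert to metric: weight = 333 ÷ 2.2 = 151.3636 kg; height = (6×12 + 2) × 2.54 = 74 × 2.54 = 187.96 cm.
Mifflin-St Jeor (female): BMR = 10(151.3636) + 6.25(187.96) − 5(42) − 161 = 1513.6364 + 1174.75 − 210 − 161 = 2317.3864 kcal/day.
TEE = BMR × activity factor = 2317.3864 × 1.375 = 3186.4063 kcal/day.
Apply stress factor: 3186.4063 × 1.35 = 4301.6484 kcal/day.

4302 Cal daily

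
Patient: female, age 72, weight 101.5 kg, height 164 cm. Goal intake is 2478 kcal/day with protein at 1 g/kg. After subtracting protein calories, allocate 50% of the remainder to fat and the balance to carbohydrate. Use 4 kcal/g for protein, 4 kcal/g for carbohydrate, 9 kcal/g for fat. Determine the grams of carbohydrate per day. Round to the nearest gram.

259 g/day

Protein = 1 × 101.5 = 101.5 g → 101.5 × 4 = 406 kcal.
Non-protein calories = 2478 − 406 = 2072 kcal.
Fat: 50% × 2072 = 1036 kcal; carbohydrate: 1036 kcal.
Carbohydrate: 1036 kcal ÷ 4 kcal/g = 259 g.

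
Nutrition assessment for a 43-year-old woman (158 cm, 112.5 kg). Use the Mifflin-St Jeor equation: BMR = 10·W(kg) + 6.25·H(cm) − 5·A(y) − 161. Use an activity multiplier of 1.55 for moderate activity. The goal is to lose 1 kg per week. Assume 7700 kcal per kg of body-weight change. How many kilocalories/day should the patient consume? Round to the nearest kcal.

Mifflin-St Jeor (female): BMR = 10(112.5) + 6.25(158) − 5(43) − 161 = 1125 + 987.5 − 215 − 161 = 1736.5 kcal/day.
TEE = 1736.5 × 1.55 = 2691.575 kcal/day.
Required daily deficit = 1 × 7700 ÷ 7 = 1100 kcal/day.
Target intake = 2691.575 − 1100 = 1591.575 kcal/day.

1592 kilocalories/day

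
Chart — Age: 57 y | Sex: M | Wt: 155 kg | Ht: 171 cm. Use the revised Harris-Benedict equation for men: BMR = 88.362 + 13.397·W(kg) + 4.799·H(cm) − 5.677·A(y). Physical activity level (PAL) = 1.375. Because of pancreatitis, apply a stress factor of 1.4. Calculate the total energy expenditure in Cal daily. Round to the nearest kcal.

Harris-Benedict: BMR = 88.362 + 13.397(155) + 4.799(171) − 5.677(57) = 2661.937 kcal/day.
TEE = BMR × activity factor = 2661.937 × 1.375 = 3660.1634 kcal/day.
Apply stress factor: 3660.1634 × 1.4 = 5124.2287 kcal/day.

5124 Cal daily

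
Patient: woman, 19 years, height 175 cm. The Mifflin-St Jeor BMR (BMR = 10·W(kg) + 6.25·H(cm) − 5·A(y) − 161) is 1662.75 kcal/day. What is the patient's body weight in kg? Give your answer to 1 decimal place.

1662.75 = 10·W + 6.25(175) − 5(19) − 161
10·W = 1662.75 − 837.75 = 825, so W = 82.5 kg.

82.5 kg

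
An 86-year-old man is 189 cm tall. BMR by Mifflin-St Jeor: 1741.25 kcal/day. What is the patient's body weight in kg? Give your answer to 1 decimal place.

1741.25 = 10·W + 6.25(189) − 5(86) + 5
10·W = 1741.25 − 756.25 = 985, so W = 98.5 kg.

98.5 kg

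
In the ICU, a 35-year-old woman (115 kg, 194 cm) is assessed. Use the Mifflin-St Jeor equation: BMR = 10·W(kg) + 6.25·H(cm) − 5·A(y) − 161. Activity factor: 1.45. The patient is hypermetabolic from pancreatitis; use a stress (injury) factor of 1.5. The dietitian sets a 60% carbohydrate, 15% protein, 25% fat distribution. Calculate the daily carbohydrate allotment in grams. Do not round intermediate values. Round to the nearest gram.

Mifflin-St Jeor (female): BMR = 10(115) + 6.25(194) − 5(35) − 161 = 1150 + 1212.5 − 175 − 161 = 2026.5 kcal/day.
TEE = 2026.5 × 1.45 = 2938.425 kcal/day.
With stress factor 1.5: 2938.425 × 1.5 = 4407.6375 kcal/day.
Carbohydrate energy = 60% × 4407.6375 = 2644.5825 kcal.
Carbohydrate = 2644.5825 ÷ 4 kcal/g = 661.1456 g.

661 g/day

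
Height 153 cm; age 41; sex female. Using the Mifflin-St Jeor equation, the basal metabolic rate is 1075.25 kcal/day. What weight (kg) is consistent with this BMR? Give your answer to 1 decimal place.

48.5 kg

1075.25 = 10·W + 6.25(153) − 5(41) − 161
10·W = 1075.25 − 590.25 = 485, so W = 48.5 kg.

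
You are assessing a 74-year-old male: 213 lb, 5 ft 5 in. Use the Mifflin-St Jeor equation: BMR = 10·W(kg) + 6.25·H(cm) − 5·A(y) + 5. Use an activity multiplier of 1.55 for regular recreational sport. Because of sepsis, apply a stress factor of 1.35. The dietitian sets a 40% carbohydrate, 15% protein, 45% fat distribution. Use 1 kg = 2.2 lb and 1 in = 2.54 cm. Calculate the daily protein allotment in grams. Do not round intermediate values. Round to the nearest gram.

128 g/day

Convert to metric: weight = 213 ÷ 2.2 = 96.8182 kg; height = (5×12 + 5) × 2.54 = 65 × 2.54 = 165.1 cm.
Mifflin-St Jeor (male): BMR = 10(96.8182) + 6.25(165.1) − 5(74) + 5 = 968.1818 + 1031.875 − 370 + 5 = 1635.0568 kcal/day.
TEE = 1635.0568 × 1.55 = 2534.3381 kcal/day.
With stress factor 1.35: 2534.3381 × 1.35 = 3421.3564 kcal/day.
Protein energy = 15% × 3421.3564 = 513.2035 kcal.
Protein = 513.2035 ÷ 4 kcal/g = 128.3009 g.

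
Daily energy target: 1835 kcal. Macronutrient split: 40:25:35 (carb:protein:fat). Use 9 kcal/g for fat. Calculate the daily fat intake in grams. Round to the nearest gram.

Fat energy = 35% × 1835 = 642.25 kcal.
At 9 kcal/g: 642.25 ÷ 9 = 71.3611 g.

71 g/day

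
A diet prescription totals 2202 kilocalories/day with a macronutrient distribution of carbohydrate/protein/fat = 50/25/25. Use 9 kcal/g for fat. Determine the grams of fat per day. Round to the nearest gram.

61 g/day

Fat energy = 25% × 2202 = 550.5 kcal.
At 9 kcal/g: 550.5 ÷ 9 = 61.1667 g.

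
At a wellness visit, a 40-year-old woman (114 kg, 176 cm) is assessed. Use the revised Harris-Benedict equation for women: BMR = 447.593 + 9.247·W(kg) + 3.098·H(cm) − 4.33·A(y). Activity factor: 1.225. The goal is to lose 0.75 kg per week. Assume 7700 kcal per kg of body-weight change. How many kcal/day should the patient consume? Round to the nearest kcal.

Harris-Benedict: BMR = 447.593 + 9.247(114) + 3.098(176) − 4.33(40) = 1873.799 kcal/day.
TEE = 1873.799 × 1.225 = 2295.4038 kcal/day.
Required daily deficit = 0.75 × 7700 ÷ 7 = 825 kcal/day.
Target intake = 2295.4038 − 825 = 1470.4038 kcal/day.

1470 kcal/day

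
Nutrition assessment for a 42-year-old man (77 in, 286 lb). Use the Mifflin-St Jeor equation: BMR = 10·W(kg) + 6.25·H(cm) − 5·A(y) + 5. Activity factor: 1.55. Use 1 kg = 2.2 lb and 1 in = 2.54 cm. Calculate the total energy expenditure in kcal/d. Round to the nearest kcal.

3592 kcal/d

Convert to metric: weight = 286 ÷ 2.2 = 130 kg; height = 77 × 2.54 = 195.58 cm.
Mifflin-St Jeor (male): BMR = 10(130) + 6.25(195.58) − 5(42) + 5 = 1300 + 1222.375 − 210 + 5 = 2317.375 kcal/day.
TEE = BMR × activity factor = 2317.375 × 1.55 = 3591.9313 kcal/day.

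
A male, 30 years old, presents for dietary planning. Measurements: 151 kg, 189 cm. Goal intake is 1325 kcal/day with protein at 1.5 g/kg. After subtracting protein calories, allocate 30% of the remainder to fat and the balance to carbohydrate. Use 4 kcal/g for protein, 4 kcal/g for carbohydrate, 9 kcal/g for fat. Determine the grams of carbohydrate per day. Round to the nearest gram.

73 g/day

Protein = 1.5 × 151 = 226.5 g → 226.5 × 4 = 906 kcal.
Non-protein calories = 1325 − 906 = 419 kcal.
Fat: 30% × 419 = 125.7 kcal; carbohydrate: 293.3 kcal.
Carbohydrate: 293.3 kcal ÷ 4 kcal/g = 73.325 g.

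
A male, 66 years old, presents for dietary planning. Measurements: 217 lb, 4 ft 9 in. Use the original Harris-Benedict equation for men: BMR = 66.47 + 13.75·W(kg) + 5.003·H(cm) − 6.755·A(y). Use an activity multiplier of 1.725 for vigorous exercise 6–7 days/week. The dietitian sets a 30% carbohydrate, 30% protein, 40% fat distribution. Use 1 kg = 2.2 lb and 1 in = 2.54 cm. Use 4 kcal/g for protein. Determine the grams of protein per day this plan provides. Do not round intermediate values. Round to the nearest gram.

220 g/day

Convert to metric: weight = 217 ÷ 2.2 = 98.6364 kg; height = (4×12 + 9) × 2.54 = 57 × 2.54 = 144.78 cm.
Harris-Benedict: BMR = 66.47 + 13.75(98.6364) + 5.003(144.78) − 6.755(66) = 1701.2243 kcal/day.
TEE = 1701.2243 × 1.725 = 2934.612 kcal/day.
Protein energy = 30% × 2934.612 = 880.3836 kcal.
Protein = 880.3836 ÷ 4 kcal/g = 220.0959 g.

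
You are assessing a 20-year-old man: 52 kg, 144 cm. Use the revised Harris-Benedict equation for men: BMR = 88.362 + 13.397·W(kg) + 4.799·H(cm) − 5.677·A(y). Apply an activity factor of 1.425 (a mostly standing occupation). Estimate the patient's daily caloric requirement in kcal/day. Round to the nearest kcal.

Harris-Benedict: BMR = 88.362 + 13.397(52) + 4.799(144) − 5.677(20) = 1362.522 kcal/day.
TEE = BMR × activity factor = 1362.522 × 1.425 = 1941.5939 kcal/day.

1942 kcal/day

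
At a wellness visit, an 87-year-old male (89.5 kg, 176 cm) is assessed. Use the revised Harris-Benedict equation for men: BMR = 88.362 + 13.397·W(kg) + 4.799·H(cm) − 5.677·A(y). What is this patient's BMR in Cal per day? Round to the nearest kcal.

1638 Cal per day

Harris-Benedict: BMR = 88.362 + 13.397(89.5) + 4.799(176) − 5.677(87) = 1638.1185 kcal/day.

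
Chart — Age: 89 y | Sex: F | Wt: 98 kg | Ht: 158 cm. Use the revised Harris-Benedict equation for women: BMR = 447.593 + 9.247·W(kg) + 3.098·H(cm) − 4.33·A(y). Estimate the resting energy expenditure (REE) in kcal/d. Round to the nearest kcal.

1458 kcal/d

Harris-Benedict: BMR = 447.593 + 9.247(98) + 3.098(158) − 4.33(89) = 1457.913 kcal/day.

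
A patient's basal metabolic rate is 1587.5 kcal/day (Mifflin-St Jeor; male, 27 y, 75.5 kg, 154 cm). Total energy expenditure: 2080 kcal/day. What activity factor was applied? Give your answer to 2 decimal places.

Activity factor = TEE ÷ BMR = 2080 ÷ 1587.5 = 1.31.

1.31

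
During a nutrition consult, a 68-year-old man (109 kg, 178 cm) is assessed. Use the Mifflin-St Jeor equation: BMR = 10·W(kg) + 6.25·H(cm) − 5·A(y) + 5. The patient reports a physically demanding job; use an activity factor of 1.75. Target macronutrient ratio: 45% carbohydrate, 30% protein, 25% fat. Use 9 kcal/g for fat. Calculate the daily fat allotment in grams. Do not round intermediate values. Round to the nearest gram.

91 g/day

Mifflin-St Jeor (male): BMR = 10(109) + 6.25(178) − 5(68) + 5 = 1090 + 1112.5 − 340 + 5 = 1867.5 kcal/day.
TEE = 1867.5 × 1.75 = 3268.125 kcal/day.
Fat energy = 25% × 3268.125 = 817.0313 kcal.
Fat = 817.0313 ÷ 9 kcal/g = 90.7813 g.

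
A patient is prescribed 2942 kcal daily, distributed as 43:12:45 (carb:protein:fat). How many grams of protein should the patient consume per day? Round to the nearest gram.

88 g/day

Protein energy = 12% × 2942 = 353.04 kcal.
At 4 kcal/g: 353.04 ÷ 4 = 88.26 g.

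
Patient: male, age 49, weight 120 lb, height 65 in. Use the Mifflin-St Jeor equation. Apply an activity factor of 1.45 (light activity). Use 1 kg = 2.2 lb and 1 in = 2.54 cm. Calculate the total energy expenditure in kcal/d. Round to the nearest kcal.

1939 kcal/d

Convert to metric: weight = 120 ÷ 2.2 = 54.5455 kg; height = 65 × 2.54 = 165.1 cm.
Mifflin-St Jeor (male): BMR = 10(54.5455) + 6.25(165.1) − 5(49) + 5 = 545.4545 + 1031.875 − 245 + 5 = 1337.3295 kcal/day.
TEE = BMR × activity factor = 1337.3295 × 1.45 = 1939.1278 kcal/day.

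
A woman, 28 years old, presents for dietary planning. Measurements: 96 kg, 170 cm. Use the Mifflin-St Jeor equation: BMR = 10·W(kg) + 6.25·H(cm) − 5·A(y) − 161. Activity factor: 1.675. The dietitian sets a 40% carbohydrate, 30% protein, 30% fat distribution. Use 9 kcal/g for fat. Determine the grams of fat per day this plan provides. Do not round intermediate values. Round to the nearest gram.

Mifflin-St Jeor (female): BMR = 10(96) + 6.25(170) − 5(28) − 161 = 960 + 1062.5 − 140 − 161 = 1721.5 kcal/day.
TEE = 1721.5 × 1.675 = 2883.5125 kcal/day.
Fat energy = 30% × 2883.5125 = 865.0538 kcal.
Fat = 865.0538 ÷ 9 kcal/g = 96.1171 g.

96 g/day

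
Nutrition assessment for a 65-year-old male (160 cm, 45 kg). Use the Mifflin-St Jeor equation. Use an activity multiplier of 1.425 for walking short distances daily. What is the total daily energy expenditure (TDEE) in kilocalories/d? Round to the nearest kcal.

1610 kilocalories/d

Mifflin-St Jeor (male): BMR = 10(45) + 6.25(160) − 5(65) + 5 = 450 + 1000 − 325 + 5 = 1130 kcal/day.
TEE = BMR × activity factor = 1130 × 1.425 = 1610.25 kcal/day.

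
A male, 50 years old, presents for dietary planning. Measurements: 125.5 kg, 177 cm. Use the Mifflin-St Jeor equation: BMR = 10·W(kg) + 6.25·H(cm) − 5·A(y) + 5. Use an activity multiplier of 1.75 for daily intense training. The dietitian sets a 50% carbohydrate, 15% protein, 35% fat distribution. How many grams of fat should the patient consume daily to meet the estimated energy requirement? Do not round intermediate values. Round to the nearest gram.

144 g/day

Mifflin-St Jeor (male): BMR = 10(125.5) + 6.25(177) − 5(50) + 5 = 1255 + 1106.25 − 250 + 5 = 2116.25 kcal/day.
TEE = 2116.25 × 1.75 = 3703.4375 kcal/day.
Fat energy = 35% × 3703.4375 = 1296.2031 kcal.
Fat = 1296.2031 ÷ 9 kcal/g = 144.0226 g.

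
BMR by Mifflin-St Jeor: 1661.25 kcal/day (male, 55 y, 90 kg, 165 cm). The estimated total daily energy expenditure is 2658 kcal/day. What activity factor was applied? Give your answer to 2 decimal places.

1.60

Activity factor = TEE ÷ BMR = 2658 ÷ 1661.25 = 1.6.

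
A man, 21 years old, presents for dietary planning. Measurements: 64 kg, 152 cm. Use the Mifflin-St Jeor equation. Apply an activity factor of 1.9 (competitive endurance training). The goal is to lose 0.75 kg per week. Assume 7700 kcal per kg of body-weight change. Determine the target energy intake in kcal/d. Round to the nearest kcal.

Mifflin-St Jeor (male): BMR = 10(64) + 6.25(152) − 5(21) + 5 = 640 + 950 − 105 + 5 = 1490 kcal/day.
TEE = 1490 × 1.9 = 2831 kcal/day.
Required daily deficit = 0.75 × 7700 ÷ 7 = 825 kcal/day.
Target intake = 2831 − 825 = 2006 kcal/day.

2006 kcal/d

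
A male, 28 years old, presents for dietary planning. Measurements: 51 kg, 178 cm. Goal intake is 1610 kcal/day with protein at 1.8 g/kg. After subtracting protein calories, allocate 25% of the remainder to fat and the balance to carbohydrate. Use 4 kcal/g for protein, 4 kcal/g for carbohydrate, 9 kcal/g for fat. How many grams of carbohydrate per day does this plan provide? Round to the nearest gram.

Protein = 1.8 × 51 = 91.8 g → 91.8 × 4 = 367.2 kcal.
Non-protein calories = 1610 − 367.2 = 1242.8 kcal.
Fat: 25% × 1242.8 = 310.7 kcal; carbohydrate: 932.1 kcal.
Carbohydrate: 932.1 kcal ÷ 4 kcal/g = 233.025 g.

233 g/day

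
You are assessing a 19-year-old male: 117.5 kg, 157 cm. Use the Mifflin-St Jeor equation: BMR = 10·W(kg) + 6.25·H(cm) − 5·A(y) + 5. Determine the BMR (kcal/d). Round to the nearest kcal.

Mifflin-St Jeor (male): BMR = 10(117.5) + 6.25(157) − 5(19) + 5 = 1175 + 981.25 − 95 + 5 = 2066.25 kcal/day.

2066 kcal/d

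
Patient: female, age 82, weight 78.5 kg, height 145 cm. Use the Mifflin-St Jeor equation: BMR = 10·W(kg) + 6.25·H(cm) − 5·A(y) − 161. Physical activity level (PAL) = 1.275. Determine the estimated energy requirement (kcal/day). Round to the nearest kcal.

1428 kcal/day

Mifflin-St Jeor (female): BMR = 10(78.5) + 6.25(145) − 5(82) − 161 = 785 + 906.25 − 410 − 161 = 1120.25 kcal/day.
TEE = BMR × activity factor = 1120.25 × 1.275 = 1428.3188 kcal/day.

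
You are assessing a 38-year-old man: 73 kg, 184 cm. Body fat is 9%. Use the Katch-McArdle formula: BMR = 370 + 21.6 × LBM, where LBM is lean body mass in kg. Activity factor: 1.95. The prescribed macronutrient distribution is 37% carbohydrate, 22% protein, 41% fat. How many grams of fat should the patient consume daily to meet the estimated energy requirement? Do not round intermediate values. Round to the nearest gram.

160 g/day

LBM = 73 × (1 − 0.09) = 66.43 kg. Katch-McArdle: BMR = 370 + 21.6 × 66.43 = 1804.888 kcal/day.
TEE = 1804.888 × 1.95 = 3519.5316 kcal/day.
Fat energy = 41% × 3519.5316 = 1443.008 kcal.
Fat = 1443.008 ÷ 9 kcal/g = 160.3342 g.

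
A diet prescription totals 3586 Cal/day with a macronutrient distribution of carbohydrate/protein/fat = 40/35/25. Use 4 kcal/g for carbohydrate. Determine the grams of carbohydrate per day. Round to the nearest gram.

Carbohydrate energy = 40% × 3586 = 1434.4 kcal.
At 4 kcal/g: 1434.4 ÷ 4 = 358.6 g.

359 g/day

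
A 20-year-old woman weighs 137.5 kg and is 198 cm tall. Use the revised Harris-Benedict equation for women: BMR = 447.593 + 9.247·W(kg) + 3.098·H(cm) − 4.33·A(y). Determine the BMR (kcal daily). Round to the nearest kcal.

2246 kcal daily

Harris-Benedict: BMR = 447.593 + 9.247(137.5) + 3.098(198) − 4.33(20) = 2245.8595 kcal/day.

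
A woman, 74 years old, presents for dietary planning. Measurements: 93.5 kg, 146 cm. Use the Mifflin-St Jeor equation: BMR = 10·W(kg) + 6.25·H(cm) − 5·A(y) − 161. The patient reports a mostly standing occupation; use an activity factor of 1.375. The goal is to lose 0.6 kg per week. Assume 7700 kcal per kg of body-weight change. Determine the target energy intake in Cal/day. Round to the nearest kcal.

1150 Cal/day

Mifflin-St Jeor (female): BMR = 10(93.5) + 6.25(146) − 5(74) − 161 = 935 + 912.5 − 370 − 161 = 1316.5 kcal/day.
TEE = 1316.5 × 1.375 = 1810.1875 kcal/day.
Required daily deficit = 0.6 × 7700 ÷ 7 = 660 kcal/day.
Target intake = 1810.1875 − 660 = 1150.1875 kcal/day.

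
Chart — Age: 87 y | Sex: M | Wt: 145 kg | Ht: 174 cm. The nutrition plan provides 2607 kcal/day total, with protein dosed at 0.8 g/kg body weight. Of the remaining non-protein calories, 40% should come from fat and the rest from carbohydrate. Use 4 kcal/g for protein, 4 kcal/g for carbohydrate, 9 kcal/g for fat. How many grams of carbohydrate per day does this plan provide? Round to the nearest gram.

321 g/day

Protein = 0.8 × 145 = 116 g → 116 × 4 = 464 kcal.
Non-protein calories = 2607 − 464 = 2143 kcal.
Fat: 40% × 2143 = 857.2 kcal; carbohydrate: 1285.8 kcal.
Carbohydrate: 1285.8 kcal ÷ 4 kcal/g = 321.45 g.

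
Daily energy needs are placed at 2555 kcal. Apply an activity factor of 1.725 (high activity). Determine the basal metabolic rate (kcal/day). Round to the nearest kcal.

1481 kcal/day

BMR = TEE ÷ activity factor = 2555 ÷ 1.725 = 1481.1594 kcal/day.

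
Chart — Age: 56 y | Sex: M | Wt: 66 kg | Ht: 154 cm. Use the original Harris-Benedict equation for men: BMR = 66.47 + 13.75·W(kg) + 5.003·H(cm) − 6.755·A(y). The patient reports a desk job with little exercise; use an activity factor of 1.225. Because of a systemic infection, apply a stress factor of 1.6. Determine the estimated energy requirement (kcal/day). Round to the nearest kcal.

Harris-Benedict: BMR = 66.47 + 13.75(66) + 5.003(154) − 6.755(56) = 1366.152 kcal/day.
TEE = BMR × activity factor = 1366.152 × 1.225 = 1673.5362 kcal/day.
Apply stress factor: 1673.5362 × 1.6 = 2677.6579 kcal/day.

2678 kcal/day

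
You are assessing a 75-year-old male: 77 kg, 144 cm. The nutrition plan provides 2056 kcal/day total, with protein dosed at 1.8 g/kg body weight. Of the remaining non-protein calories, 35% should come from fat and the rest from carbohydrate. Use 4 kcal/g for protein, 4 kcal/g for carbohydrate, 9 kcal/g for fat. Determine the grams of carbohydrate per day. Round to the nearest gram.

Protein = 1.8 × 77 = 138.6 g → 138.6 × 4 = 554.4 kcal.
Non-protein calories = 2056 − 554.4 = 1501.6 kcal.
Fat: 35% × 1501.6 = 525.56 kcal; carbohydrate: 976.04 kcal.
Carbohydrate: 976.04 kcal ÷ 4 kcal/g = 244.01 g.

244 g/day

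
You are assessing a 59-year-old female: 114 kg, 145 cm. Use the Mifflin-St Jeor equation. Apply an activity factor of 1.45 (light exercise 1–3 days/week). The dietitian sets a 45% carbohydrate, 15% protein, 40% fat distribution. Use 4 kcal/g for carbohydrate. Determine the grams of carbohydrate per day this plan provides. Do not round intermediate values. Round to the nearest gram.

259 g/day

Mifflin-St Jeor (female): BMR = 10(114) + 6.25(145) − 5(59) − 161 = 1140 + 906.25 − 295 − 161 = 1590.25 kcal/day.
TEE = 1590.25 × 1.45 = 2305.8625 kcal/day.
Carbohydrate energy = 45% × 2305.8625 = 1037.6381 kcal.
Carbohydrate = 1037.6381 ÷ 4 kcal/g = 259.4095 g.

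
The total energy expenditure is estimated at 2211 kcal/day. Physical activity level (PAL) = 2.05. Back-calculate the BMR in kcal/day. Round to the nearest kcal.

1079 kcal/day

BMR = TEE ÷ activity factor = 2211 ÷ 2.05 = 1078.5366 kcal/day.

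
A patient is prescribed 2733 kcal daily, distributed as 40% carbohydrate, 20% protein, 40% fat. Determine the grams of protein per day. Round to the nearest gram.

137 g/day

Protein energy = 20% × 2733 = 546.6 kcal.
At 4 kcal/g: 546.6 ÷ 4 = 136.65 g.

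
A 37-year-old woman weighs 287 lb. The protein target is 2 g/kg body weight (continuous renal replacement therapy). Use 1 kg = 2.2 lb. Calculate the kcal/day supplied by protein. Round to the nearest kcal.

1044 kcal/day

Weight in kg = 287 ÷ 2.2 = 130.4545 kg.
Protein = 2 g/kg × 130.4545 kg = 260.9091 g/day.
Protein energy = 260.9091 g × 4 kcal/g = 1043.6364 kcal/day.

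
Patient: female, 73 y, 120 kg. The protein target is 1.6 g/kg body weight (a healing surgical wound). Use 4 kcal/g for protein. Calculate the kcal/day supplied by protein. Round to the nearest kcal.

Protein = 1.6 g/kg × 120 kg = 192 g/day.
Protein energy = 192 g × 4 kcal/g = 768 kcal/day.

768 kcal/day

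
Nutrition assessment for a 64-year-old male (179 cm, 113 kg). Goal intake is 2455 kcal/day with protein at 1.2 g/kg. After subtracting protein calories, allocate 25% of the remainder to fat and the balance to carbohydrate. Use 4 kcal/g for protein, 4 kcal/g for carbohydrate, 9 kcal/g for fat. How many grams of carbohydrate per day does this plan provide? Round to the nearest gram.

359 g/day

Protein = 1.2 × 113 = 135.6 g → 135.6 × 4 = 542.4 kcal.
Non-protein calories = 2455 − 542.4 = 1912.6 kcal.
Fat: 25% × 1912.6 = 478.15 kcal; carbohydrate: 1434.45 kcal.
Carbohydrate: 1434.45 kcal ÷ 4 kcal/g = 358.6125 g.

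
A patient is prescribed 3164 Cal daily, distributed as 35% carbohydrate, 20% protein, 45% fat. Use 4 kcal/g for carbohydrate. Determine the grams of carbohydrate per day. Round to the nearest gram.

277 g/day

Carbohydrate energy = 35% × 3164 = 1107.4 kcal.
At 4 kcal/g: 1107.4 ÷ 4 = 276.85 g.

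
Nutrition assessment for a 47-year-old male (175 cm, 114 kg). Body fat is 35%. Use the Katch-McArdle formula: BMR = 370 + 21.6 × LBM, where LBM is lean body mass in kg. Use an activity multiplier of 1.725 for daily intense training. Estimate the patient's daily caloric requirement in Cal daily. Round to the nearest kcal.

3399 Cal daily

LBM = 114 × (1 − 0.35) = 74.1 kg. Katch-McArdle: BMR = 370 + 21.6 × 74.1 = 1970.56 kcal/day.
TEE = BMR × activity factor = 1970.56 × 1.725 = 3399.216 kcal/day.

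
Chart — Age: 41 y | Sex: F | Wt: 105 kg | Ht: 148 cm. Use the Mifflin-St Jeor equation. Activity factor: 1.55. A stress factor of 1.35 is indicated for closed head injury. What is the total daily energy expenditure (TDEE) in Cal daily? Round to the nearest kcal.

3367 Cal daily

Mifflin-St Jeor (female): BMR = 10(105) + 6.25(148) − 5(41) − 161 = 1050 + 925 − 205 − 161 = 1609 kcal/day.
TEE = BMR × activity factor = 1609 × 1.55 = 2493.95 kcal/day.
Apply stress factor: 2493.95 × 1.35 = 3366.8325 kcal/day.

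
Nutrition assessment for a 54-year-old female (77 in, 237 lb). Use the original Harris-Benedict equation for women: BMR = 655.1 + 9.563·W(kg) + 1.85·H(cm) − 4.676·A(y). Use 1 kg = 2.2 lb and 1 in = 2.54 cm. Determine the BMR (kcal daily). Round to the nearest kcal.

1795 kcal daily

Convert to metric: weight = 237 ÷ 2.2 = 107.7273 kg; height = 77 × 2.54 = 195.58 cm.
Harris-Benedict: BMR = 655.1 + 9.563(107.7273) + 1.85(195.58) − 4.676(54) = 1794.6149 kcal/day.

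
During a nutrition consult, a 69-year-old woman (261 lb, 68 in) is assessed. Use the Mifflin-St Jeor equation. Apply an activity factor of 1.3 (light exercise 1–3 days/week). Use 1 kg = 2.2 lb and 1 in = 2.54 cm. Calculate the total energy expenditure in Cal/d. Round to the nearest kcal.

Convert to metric: weight = 261 ÷ 2.2 = 118.6364 kg; height = 68 × 2.54 = 172.72 cm.
Mifflin-St Jeor (female): BMR = 10(118.6364) + 6.25(172.72) − 5(69) − 161 = 1186.3636 + 1079.5 − 345 − 161 = 1759.8636 kcal/day.
TEE = BMR × activity factor = 1759.8636 × 1.3 = 2287.8227 kcal/day.

2288 Cal/d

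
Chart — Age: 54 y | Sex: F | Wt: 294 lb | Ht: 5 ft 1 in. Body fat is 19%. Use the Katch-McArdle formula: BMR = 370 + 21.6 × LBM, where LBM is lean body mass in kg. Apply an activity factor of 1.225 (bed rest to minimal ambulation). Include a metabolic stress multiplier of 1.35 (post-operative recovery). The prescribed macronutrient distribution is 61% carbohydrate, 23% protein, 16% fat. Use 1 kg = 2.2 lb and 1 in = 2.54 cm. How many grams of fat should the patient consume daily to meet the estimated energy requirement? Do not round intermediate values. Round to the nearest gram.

Convert to metric: weight = 294 ÷ 2.2 = 133.6364 kg; height = (5×12 + 1) × 2.54 = 61 × 2.54 = 154.94 cm.
LBM = 133.6364 × (1 − 0.19) = 108.2455 kg. Katch-McArdle: BMR = 370 + 21.6 × 108.2455 = 2708.1018 kcal/day.
TEE = 2708.1018 × 1.225 = 3317.4247 kcal/day.
With stress factor 1.35: 3317.4247 × 1.35 = 4478.5234 kcal/day.
Fat energy = 16% × 4478.5234 = 716.5637 kcal.
Fat = 716.5637 ÷ 9 kcal/g = 79.6182 g.

80 g/day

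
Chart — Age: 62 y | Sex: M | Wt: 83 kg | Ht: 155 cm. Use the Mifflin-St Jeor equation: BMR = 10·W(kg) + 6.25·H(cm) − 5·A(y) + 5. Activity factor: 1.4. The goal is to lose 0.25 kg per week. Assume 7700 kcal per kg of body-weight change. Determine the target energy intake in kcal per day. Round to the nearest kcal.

Mifflin-St Jeor (male): BMR = 10(83) + 6.25(155) − 5(62) + 5 = 830 + 968.75 − 310 + 5 = 1493.75 kcal/day.
TEE = 1493.75 × 1.4 = 2091.25 kcal/day.
Required daily deficit = 0.25 × 7700 ÷ 7 = 275 kcal/day.
Target intake = 2091.25 − 275 = 1816.25 kcal/day.

1816 kcal per day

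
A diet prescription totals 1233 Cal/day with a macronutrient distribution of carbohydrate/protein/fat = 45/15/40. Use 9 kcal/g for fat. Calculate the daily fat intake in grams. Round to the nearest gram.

55 g/day

Fat energy = 40% × 1233 = 493.2 kcal.
At 9 kcal/g: 493.2 ÷ 9 = 54.8 g.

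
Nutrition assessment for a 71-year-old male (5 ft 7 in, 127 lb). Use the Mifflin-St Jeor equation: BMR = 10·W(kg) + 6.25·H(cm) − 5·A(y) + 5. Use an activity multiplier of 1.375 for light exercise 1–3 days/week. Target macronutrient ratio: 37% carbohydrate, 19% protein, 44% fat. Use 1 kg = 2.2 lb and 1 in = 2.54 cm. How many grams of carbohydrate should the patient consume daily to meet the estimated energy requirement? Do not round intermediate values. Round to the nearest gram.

Convert to metric: weight = 127 ÷ 2.2 = 57.7273 kg; height = (5×12 + 7) × 2.54 = 67 × 2.54 = 170.18 cm.
Mifflin-St Jeor (male): BMR = 10(57.7273) + 6.25(170.18) − 5(71) + 5 = 577.2727 + 1063.625 − 355 + 5 = 1290.8977 kcal/day.
TEE = 1290.8977 × 1.375 = 1774.9844 kcal/day.
Carbohydrate energy = 37% × 1774.9844 = 656.7442 kcal.
Carbohydrate = 656.7442 ÷ 4 kcal/g = 164.1861 g.

164 g/day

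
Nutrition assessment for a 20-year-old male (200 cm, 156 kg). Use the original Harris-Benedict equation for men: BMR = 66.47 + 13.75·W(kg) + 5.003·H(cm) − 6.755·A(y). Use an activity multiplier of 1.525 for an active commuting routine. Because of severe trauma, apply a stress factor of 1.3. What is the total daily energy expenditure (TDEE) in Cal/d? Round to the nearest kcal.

Harris-Benedict: BMR = 66.47 + 13.75(156) + 5.003(200) − 6.755(20) = 3076.97 kcal/day.
TEE = BMR × activity factor = 3076.97 × 1.525 = 4692.3793 kcal/day.
Apply stress factor: 4692.3793 × 1.3 = 6100.093 kcal/day.

6100 Cal/d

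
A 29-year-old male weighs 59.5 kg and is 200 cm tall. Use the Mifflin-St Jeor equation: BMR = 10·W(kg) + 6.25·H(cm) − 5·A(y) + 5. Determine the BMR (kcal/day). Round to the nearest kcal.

1705 kcal/day

Mifflin-St Jeor (male): BMR = 10(59.5) + 6.25(200) − 5(29) + 5 = 595 + 1250 − 145 + 5 = 1705 kcal/day.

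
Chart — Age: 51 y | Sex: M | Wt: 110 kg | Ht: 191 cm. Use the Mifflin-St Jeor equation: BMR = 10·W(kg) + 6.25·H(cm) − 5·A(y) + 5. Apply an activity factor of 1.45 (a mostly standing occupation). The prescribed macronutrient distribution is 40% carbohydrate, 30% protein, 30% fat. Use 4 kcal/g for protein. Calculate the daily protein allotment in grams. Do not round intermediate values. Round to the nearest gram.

Mifflin-St Jeor (male): BMR = 10(110) + 6.25(191) − 5(51) + 5 = 1100 + 1193.75 − 255 + 5 = 2043.75 kcal/day.
TEE = 2043.75 × 1.45 = 2963.4375 kcal/day.
Protein energy = 30% × 2963.4375 = 889.0313 kcal.
Protein = 889.0313 ÷ 4 kcal/g = 222.2578 g.

222 g/day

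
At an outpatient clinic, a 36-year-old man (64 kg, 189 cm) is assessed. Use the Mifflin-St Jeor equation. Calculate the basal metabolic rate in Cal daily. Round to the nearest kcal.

1646 Cal daily

Mifflin-St Jeor (male): BMR = 10(64) + 6.25(189) − 5(36) + 5 = 640 + 1181.25 − 180 + 5 = 1646.25 kcal/day.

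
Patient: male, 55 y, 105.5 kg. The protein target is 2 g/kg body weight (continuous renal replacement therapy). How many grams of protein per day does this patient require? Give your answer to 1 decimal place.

Protein = 2 g/kg × 105.5 kg = 211 g/day.

211.0 g/day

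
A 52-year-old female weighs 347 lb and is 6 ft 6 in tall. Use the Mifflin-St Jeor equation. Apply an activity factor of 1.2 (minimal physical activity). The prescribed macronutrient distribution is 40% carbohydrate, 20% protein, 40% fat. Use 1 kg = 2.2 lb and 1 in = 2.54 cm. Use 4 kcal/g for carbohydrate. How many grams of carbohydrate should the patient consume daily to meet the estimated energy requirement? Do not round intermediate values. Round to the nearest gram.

Convert to metric: weight = 347 ÷ 2.2 = 157.7273 kg; height = (6×12 + 6) × 2.54 = 78 × 2.54 = 198.12 cm.
Mifflin-St Jeor (female): BMR = 10(157.7273) + 6.25(198.12) − 5(52) − 161 = 1577.2727 + 1238.25 − 260 − 161 = 2394.5227 kcal/day.
TEE = 2394.5227 × 1.2 = 2873.4273 kcal/day.
Carbohydrate energy = 40% × 2873.4273 = 1149.3709 kcal.
Carbohydrate = 1149.3709 ÷ 4 kcal/g = 287.3427 g.

287 g/day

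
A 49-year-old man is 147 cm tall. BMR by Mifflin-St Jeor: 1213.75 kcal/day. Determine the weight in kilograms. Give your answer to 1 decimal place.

1213.75 = 10·W + 6.25(147) − 5(49) + 5
10·W = 1213.75 − 678.75 = 535, so W = 53.5 kg.

53.5 kg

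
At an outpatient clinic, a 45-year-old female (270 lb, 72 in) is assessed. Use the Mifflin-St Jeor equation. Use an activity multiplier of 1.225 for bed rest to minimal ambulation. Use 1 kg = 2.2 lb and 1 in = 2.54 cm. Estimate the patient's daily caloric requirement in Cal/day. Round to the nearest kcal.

2431 Cal/day

Convert to metric: weight = 270 ÷ 2.2 = 122.7273 kg; height = 72 × 2.54 = 182.88 cm.
Mifflin-St Jeor (female): BMR = 10(122.7273) + 6.25(182.88) − 5(45) − 161 = 1227.2727 + 1143 − 225 − 161 = 1984.2727 kcal/day.
TEE = BMR × activity factor = 1984.2727 × 1.225 = 2430.7341 kcal/day.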